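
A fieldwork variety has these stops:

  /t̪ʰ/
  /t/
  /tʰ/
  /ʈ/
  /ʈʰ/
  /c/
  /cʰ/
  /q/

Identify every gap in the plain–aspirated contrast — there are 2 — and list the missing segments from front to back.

/t̪/, /qʰ/

Plain: /t/ (alveolar), /ʈ/ (retroflex), /c/ (palatal), /q/ (uvular).
Aspirated: /t̪ʰ/ (dental), /tʰ/ (alveolar), /ʈʰ/ (retroflex), /cʰ/ (palatal).
Gaps, from front to back: dental lacks plain (/t̪/); uvular lacks aspirated (/qʰ/).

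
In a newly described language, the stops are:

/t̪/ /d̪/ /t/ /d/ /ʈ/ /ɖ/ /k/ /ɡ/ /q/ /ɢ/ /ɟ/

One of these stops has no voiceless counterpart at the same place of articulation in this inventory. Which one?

/ɟ/

Dental: /t̪/ ~ /d̪/
Alveolar: /t/ ~ /d/
Retroflex: /ʈ/ ~ /ɖ/
Velar: /k/ ~ /ɡ/
Uvular: /q/ ~ /ɢ/
Palatal: only /ɟ/ (voiced); no voiceless partner.
So /ɟ/ is the unpaired segment.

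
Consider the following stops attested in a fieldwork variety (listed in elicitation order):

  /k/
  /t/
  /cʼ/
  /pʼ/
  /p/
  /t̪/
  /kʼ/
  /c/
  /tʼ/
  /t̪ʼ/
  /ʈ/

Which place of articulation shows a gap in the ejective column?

bilabial: plain /p/, ejective /pʼ/.
dental: plain /t̪/, ejective /t̪ʼ/.
alveolar: plain /t/, ejective /tʼ/.
retroflex: plain /ʈ/, ejective —.
palatal: plain /c/, ejective /cʼ/.
velar: plain /k/, ejective /kʼ/.
Every place of articulation has an ejective member except retroflex, where /ʈʼ/ would be expected.

retroflex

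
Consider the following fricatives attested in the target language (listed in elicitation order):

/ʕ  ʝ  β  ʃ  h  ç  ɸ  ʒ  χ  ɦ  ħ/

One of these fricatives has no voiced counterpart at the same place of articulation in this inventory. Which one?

Bilabial: /ɸ/ ~ /β/
Postalveolar: /ʃ/ ~ /ʒ/
Palatal: /ç/ ~ /ʝ/
Pharyngeal: /ħ/ ~ /ʕ/
Glottal: /h/ ~ /ɦ/
Uvular: only /χ/ (voiceless); no voiced partner.
So /χ/ is the unpaired segment.

/χ/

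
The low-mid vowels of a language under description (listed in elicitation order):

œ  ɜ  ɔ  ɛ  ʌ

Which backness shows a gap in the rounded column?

central

backness          unrounded  rounded 
front             ɛ         œ       
central           ɜ         —       
back              ʌ         ɔ       
Every backness has a rounded member except central, where /ɞ/ would be expected.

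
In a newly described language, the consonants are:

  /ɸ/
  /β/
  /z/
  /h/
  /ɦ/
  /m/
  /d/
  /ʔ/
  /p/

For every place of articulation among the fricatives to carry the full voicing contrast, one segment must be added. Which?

place of articulation  voiceless  voiced  
bilabial          ɸ         β       
alveolar          —         z       
glottal           h         ɦ       
The alveolar row has no voiceless member, so the gap is the voiceless alveolar fricative /s/.

/s/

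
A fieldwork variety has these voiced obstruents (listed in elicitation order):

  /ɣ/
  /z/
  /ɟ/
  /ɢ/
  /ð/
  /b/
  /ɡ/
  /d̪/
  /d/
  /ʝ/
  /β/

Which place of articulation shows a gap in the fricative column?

uvular

Stop: /b/ (bilabial), /d̪/ (dental), /d/ (alveolar), /ɟ/ (palatal), /ɡ/ (velar), /ɢ/ (uvular).
Fricative: /β/ (bilabial), /ð/ (dental), /z/ (alveolar), /ʝ/ (palatal), /ɣ/ (velar).
Every place of articulation has a fricative member except uvular, where /ʁ/ would be expected.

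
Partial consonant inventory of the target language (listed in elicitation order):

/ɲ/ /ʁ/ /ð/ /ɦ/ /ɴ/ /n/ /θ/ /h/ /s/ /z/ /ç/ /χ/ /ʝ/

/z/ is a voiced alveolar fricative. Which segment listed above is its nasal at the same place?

The nasal at the same place is an alveolar nasal — in this inventory, /n/.

/n/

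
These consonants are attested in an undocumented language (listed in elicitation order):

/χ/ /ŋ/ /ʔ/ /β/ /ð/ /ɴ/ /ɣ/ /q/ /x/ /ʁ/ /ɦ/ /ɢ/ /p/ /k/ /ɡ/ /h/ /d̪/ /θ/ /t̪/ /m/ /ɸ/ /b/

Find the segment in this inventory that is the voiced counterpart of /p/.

/p/ is a voiceless bilabial stop.
The voiced counterpart is a voiced bilabial stop — in this inventory, /b/.

/b/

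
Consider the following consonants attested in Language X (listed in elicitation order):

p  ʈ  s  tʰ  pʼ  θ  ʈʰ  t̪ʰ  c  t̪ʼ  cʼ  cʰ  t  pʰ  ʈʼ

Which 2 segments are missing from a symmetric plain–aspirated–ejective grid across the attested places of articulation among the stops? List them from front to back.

/t̪/, /tʼ/

place of articulation  plain     aspirated  ejective
bilabial          p         pʰ        pʼ      
dental            —         t̪ʰ       t̪ʼ     
alveolar          t         tʰ        —       
retroflex         ʈ         ʈʰ        ʈʼ      
palatal           c         cʰ        cʼ      
Gaps, from front to back: dental lacks plain (/t̪/); alveolar lacks ejective (/tʼ/).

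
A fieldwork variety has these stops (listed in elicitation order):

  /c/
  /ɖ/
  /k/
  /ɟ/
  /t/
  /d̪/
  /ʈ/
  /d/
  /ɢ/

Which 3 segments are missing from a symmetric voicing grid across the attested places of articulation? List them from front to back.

place of articulation  voiceless  voiced  
dental            —         d̪      
alveolar          t         d       
retroflex         ʈ         ɖ       
palatal           c         ɟ       
velar             k         —       
uvular            —         ɢ       
Gaps, from front to back: dental lacks voiceless (/t̪/); velar lacks voiced (/ɡ/); uvular lacks voiceless (/q/).

/t̪/, /ɡ/, /q/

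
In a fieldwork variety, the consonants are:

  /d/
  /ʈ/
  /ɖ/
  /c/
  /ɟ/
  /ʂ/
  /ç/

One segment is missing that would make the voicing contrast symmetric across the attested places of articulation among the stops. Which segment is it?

/t/

place of articulation  voiceless  voiced  
alveolar          —         d       
retroflex         ʈ         ɖ       
palatal           c         ɟ       
The alveolar row has no voiceless member, so the gap is the voiceless alveolar stop /t/.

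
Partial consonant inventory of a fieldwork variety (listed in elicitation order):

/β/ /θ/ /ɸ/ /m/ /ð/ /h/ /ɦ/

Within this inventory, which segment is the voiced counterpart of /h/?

/ɦ/

/h/ is a voiceless glottal fricative.
The voiced counterpart is a voiced glottal fricative — in this inventory, /ɦ/.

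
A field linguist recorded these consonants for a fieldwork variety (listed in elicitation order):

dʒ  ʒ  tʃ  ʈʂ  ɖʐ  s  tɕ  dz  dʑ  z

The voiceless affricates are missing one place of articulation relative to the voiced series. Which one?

alveolar

alveolar: voiceless —, voiced /dz/.
postalveolar: voiceless /tʃ/, voiced /dʒ/.
retroflex: voiceless /ʈʂ/, voiced /ɖʐ/.
alveolo-palatal: voiceless /tɕ/, voiced /dʑ/.
Every place of articulation has a voiceless member except alveolar, where /ts/ would be expected.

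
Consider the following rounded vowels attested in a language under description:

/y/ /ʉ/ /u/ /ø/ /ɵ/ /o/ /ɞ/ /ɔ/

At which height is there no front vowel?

Front: /y/ (high), /ø/ (high-mid).
Central: /ʉ/ (high), /ɵ/ (high-mid), /ɞ/ (low-mid).
Back: /u/ (high), /o/ (high-mid), /ɔ/ (low-mid).
Every height has a front member except low-mid, where /œ/ would be expected.

low-mid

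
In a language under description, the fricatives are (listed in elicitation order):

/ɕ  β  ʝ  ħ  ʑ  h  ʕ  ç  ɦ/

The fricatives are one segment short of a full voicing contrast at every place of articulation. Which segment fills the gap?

Voiceless: /ɕ/ (alveolo-palatal), /ç/ (palatal), /ħ/ (pharyngeal), /h/ (glottal).
Voiced: /β/ (bilabial), /ʑ/ (alveolo-palatal), /ʝ/ (palatal), /ʕ/ (pharyngeal), /ɦ/ (glottal).
The bilabial row has no voiceless member, so the gap is the voiceless bilabial fricative /ɸ/.

/ɸ/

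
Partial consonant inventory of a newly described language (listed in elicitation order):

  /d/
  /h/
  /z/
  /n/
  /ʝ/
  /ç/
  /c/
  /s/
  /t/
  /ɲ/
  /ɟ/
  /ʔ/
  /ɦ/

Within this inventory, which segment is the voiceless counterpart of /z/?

/s/

/z/ is a voiced alveolar fricative.
The voiceless counterpart is a voiceless alveolar fricative — in this inventory, /s/.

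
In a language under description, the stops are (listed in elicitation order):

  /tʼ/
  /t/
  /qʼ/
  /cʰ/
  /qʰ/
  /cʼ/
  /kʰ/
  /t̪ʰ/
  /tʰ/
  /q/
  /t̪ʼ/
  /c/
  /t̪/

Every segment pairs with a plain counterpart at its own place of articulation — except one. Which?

/kʰ/

Dental: /t̪/ ~ /t̪ʰ/ ~ /t̪ʼ/
Alveolar: /t/ ~ /tʰ/ ~ /tʼ/
Palatal: /c/ ~ /cʰ/ ~ /cʼ/
Uvular: /q/ ~ /qʰ/ ~ /qʼ/
Velar: only /kʰ/ (aspirated); no plain partner.
So /kʰ/ is the unpaired segment.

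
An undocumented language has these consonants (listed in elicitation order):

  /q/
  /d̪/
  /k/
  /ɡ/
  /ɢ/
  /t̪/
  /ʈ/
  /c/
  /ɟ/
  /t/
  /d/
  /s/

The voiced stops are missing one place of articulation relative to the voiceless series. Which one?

place of articulation  voiceless  voiced  
dental            t̪        d̪      
alveolar          t         d       
retroflex         ʈ         —       
palatal           c         ɟ       
velar             k         ɡ       
uvular            q         ɢ       
Every place of articulation has a voiced member except retroflex, where /ɖ/ would be expected.

retroflex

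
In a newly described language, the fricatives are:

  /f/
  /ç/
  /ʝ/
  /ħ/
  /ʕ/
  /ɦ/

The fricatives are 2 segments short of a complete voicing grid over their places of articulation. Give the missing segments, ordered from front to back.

Voiceless: /f/ (labiodental), /ç/ (palatal), /ħ/ (pharyngeal).
Voiced: /ʝ/ (palatal), /ʕ/ (pharyngeal), /ɦ/ (glottal).
Gaps, from front to back: labiodental lacks voiced (/v/); glottal lacks voiceless (/h/).

/v/, /h/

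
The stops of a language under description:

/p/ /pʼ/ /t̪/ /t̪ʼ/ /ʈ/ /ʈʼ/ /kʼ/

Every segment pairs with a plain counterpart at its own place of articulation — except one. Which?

Bilabial: /p/ ~ /pʼ/
Dental: /t̪/ ~ /t̪ʼ/
Retroflex: /ʈ/ ~ /ʈʼ/
Velar: only /kʼ/ (ejective); no plain partner.
So /kʼ/ is the unpaired segment.

/kʼ/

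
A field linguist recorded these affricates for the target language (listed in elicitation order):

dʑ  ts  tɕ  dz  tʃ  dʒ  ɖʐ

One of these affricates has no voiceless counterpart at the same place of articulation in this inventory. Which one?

Alveolar: /ts/ ~ /dz/
Postalveolar: /tʃ/ ~ /dʒ/
Alveolo-palatal: /tɕ/ ~ /dʑ/
Retroflex: only /ɖʐ/ (voiced); no voiceless partner.
So /ɖʐ/ is the unpaired segment.

/ɖʐ/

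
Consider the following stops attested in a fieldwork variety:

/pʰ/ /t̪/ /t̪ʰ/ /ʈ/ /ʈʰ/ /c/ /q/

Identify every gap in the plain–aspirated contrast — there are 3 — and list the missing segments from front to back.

/p/, /cʰ/, /qʰ/

Plain: /t̪/ (dental), /ʈ/ (retroflex), /c/ (palatal), /q/ (uvular).
Aspirated: /pʰ/ (bilabial), /t̪ʰ/ (dental), /ʈʰ/ (retroflex).
Gaps, from front to back: bilabial lacks plain (/p/); palatal lacks aspirated (/cʰ/); uvular lacks aspirated (/qʰ/).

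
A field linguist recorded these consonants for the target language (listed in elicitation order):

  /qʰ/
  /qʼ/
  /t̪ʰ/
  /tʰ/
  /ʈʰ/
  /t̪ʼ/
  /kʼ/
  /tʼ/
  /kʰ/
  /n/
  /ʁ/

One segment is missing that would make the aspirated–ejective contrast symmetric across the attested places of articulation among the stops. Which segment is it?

/ʈʼ/

Aspirated: /t̪ʰ/ (dental), /tʰ/ (alveolar), /ʈʰ/ (retroflex), /kʰ/ (velar), /qʰ/ (uvular).
Ejective: /t̪ʼ/ (dental), /tʼ/ (alveolar), /kʼ/ (velar), /qʼ/ (uvular).
The retroflex row has no ejective member, so the gap is the ejective retroflex stop /ʈʼ/.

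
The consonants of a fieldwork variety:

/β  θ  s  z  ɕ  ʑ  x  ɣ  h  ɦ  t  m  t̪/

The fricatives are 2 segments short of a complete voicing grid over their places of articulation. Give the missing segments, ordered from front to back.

/ɸ/, /ð/

place of articulation  voiceless  voiced  
bilabial          —         β       
dental            θ         —       
alveolar          s         z       
alveolo-palatal   ɕ         ʑ       
velar             x         ɣ       
glottal           h         ɦ       
Gaps, from front to back: bilabial lacks voiceless (/ɸ/); dental lacks voiced (/ð/).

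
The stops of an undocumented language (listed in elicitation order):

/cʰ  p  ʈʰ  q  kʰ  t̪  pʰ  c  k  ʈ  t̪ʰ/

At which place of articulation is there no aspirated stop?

uvular

place of articulation  plain     aspirated
bilabial          p         pʰ      
dental            t̪        t̪ʰ     
retroflex         ʈ         ʈʰ      
palatal           c         cʰ      
velar             k         kʰ      
uvular            q         —       
Every place of articulation has an aspirated member except uvular, where /qʰ/ would be expected.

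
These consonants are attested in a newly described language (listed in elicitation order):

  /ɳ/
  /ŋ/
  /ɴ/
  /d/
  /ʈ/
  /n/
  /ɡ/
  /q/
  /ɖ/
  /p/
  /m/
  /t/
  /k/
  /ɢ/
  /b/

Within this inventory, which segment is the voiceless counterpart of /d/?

/t/

/d/ is a voiced alveolar stop.
The voiceless counterpart is a voiceless alveolar stop — in this inventory, /t/.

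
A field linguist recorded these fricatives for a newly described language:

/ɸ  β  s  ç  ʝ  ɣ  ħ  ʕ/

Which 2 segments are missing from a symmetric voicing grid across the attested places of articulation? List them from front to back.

/z/, /x/

place of articulation  voiceless  voiced  
bilabial          ɸ         β       
alveolar          s         —       
palatal           ç         ʝ       
velar             —         ɣ       
pharyngeal        ħ         ʕ       
Gaps, from front to back: alveolar lacks voiced (/z/); velar lacks voiceless (/x/).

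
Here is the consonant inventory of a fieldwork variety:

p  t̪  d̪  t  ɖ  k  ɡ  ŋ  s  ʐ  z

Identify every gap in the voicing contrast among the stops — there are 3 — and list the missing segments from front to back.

/b/, /d/, /ʈ/

bilabial: voiceless /p/, voiced —.
dental: voiceless /t̪/, voiced /d̪/.
alveolar: voiceless /t/, voiced —.
retroflex: voiceless —, voiced /ɖ/.
velar: voiceless /k/, voiced /ɡ/.
Gaps, from front to back: bilabial lacks voiced (/b/); alveolar lacks voiced (/d/); retroflex lacks voiceless (/ʈ/).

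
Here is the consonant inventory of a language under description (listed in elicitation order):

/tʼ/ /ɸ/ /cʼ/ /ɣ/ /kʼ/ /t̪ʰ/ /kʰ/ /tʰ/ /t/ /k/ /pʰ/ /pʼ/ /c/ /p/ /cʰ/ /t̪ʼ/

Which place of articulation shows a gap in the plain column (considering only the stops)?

dental

place of articulation  plain     aspirated  ejective
bilabial          p         pʰ        pʼ      
dental            —         t̪ʰ       t̪ʼ     
alveolar          t         tʰ        tʼ      
palatal           c         cʰ        cʼ      
velar             k         kʰ        kʼ      
Every place of articulation has a plain member except dental, where /t̪/ would be expected.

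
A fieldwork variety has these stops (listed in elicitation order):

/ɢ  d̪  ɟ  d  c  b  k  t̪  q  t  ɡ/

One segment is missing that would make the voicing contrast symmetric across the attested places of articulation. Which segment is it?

/p/

bilabial: voiceless —, voiced /b/.
dental: voiceless /t̪/, voiced /d̪/.
alveolar: voiceless /t/, voiced /d/.
palatal: voiceless /c/, voiced /ɟ/.
velar: voiceless /k/, voiced /ɡ/.
uvular: voiceless /q/, voiced /ɢ/.
The bilabial row has no voiceless member, so the gap is the voiceless bilabial stop /p/.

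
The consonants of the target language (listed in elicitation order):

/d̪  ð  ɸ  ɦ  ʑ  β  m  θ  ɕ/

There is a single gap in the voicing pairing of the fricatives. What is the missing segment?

/h/

place of articulation  voiceless  voiced  
bilabial          ɸ         β       
dental            θ         ð       
alveolo-palatal   ɕ         ʑ       
glottal           —         ɦ       
The glottal row has no voiceless member, so the gap is the voiceless glottal fricative /h/.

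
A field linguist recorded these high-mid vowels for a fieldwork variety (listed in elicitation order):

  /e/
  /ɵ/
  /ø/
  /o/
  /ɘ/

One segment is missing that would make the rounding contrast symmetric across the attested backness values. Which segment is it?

/ɤ/

backness          unrounded  rounded 
front             e         ø       
central           ɘ         ɵ       
back              —         o       
The back row has no unrounded member, so the gap is the back unrounded vowel /ɤ/.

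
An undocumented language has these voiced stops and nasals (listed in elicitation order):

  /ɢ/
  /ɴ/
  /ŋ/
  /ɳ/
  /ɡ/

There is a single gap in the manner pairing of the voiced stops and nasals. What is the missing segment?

/ɖ/

Oral stop: /ɡ/ (velar), /ɢ/ (uvular).
Nasal: /ɳ/ (retroflex), /ŋ/ (velar), /ɴ/ (uvular).
The retroflex row has no oral stop member, so the gap is the retroflex oral stop /ɖ/.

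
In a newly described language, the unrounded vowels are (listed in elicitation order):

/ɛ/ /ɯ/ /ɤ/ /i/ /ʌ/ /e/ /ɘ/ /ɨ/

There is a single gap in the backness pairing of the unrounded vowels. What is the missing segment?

/ɜ/

Front: /i/ (high), /e/ (high-mid), /ɛ/ (low-mid).
Central: /ɨ/ (high), /ɘ/ (high-mid).
Back: /ɯ/ (high), /ɤ/ (high-mid), /ʌ/ (low-mid).
The low-mid row has no central member, so the gap is the low-mid central unrounded vowel /ɜ/.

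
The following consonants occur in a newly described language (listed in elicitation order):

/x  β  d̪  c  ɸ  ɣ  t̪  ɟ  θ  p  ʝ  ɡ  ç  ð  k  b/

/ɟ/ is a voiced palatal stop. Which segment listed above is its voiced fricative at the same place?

The voiced fricative at the same place is a voiced palatal fricative — in this inventory, /ʝ/.

/ʝ/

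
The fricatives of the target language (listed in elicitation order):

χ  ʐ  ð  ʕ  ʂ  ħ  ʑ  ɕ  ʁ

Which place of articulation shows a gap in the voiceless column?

Voiceless: /ʂ/ (retroflex), /ɕ/ (alveolo-palatal), /χ/ (uvular), /ħ/ (pharyngeal).
Voiced: /ð/ (dental), /ʐ/ (retroflex), /ʑ/ (alveolo-palatal), /ʁ/ (uvular), /ʕ/ (pharyngeal).
Every place of articulation has a voiceless member except dental, where /θ/ would be expected.

dental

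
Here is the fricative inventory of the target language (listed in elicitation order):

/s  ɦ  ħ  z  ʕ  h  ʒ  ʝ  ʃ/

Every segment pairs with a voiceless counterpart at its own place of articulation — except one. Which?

/ʝ/

Alveolar: /s/ ~ /z/
Postalveolar: /ʃ/ ~ /ʒ/
Pharyngeal: /ħ/ ~ /ʕ/
Glottal: /h/ ~ /ɦ/
Palatal: only /ʝ/ (voiced); no voiceless partner.
So /ʝ/ is the unpaired segment.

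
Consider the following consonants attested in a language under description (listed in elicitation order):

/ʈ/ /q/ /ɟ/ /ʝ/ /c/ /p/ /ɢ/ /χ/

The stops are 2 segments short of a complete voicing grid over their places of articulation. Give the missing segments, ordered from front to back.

/b/, /ɖ/

Voiceless: /p/ (bilabial), /ʈ/ (retroflex), /c/ (palatal), /q/ (uvular).
Voiced: /ɟ/ (palatal), /ɢ/ (uvular).
Gaps, from front to back: bilabial lacks voiced (/b/); retroflex lacks voiced (/ɖ/).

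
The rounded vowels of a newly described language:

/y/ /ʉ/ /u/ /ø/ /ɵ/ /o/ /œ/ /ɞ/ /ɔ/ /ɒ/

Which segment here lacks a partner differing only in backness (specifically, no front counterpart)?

High: /y/ ~ /ʉ/ ~ /u/
High-mid: /ø/ ~ /ɵ/ ~ /o/
Low-mid: /œ/ ~ /ɞ/ ~ /ɔ/
Low: only /ɒ/ (back); no front partner.
So /ɒ/ is the unpaired segment.

/ɒ/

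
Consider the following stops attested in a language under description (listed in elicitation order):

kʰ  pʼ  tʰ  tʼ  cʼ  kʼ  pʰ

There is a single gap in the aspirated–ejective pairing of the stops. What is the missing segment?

Aspirated: /pʰ/ (bilabial), /tʰ/ (alveolar), /kʰ/ (velar).
Ejective: /pʼ/ (bilabial), /tʼ/ (alveolar), /cʼ/ (palatal), /kʼ/ (velar).
The palatal row has no aspirated member, so the gap is the aspirated palatal stop /cʰ/.

/cʰ/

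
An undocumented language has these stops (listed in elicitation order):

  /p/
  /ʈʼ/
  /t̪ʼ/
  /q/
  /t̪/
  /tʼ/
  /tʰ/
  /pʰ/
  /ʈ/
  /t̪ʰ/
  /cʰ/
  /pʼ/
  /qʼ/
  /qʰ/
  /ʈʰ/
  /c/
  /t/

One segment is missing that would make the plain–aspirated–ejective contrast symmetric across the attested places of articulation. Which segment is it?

place of articulation  plain     aspirated  ejective
bilabial          p         pʰ        pʼ      
dental            t̪        t̪ʰ       t̪ʼ     
alveolar          t         tʰ        tʼ      
retroflex         ʈ         ʈʰ        ʈʼ      
palatal           c         cʰ        —       
uvular            q         qʰ        qʼ      
The palatal row has no ejective member, so the gap is the ejective palatal stop /cʼ/.

/cʼ/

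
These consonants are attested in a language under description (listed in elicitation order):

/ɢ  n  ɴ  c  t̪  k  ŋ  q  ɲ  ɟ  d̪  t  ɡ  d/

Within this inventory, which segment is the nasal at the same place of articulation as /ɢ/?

/ɢ/ is a voiced uvular stop.
The nasal at the same place is an uvular nasal — in this inventory, /ɴ/.

/ɴ/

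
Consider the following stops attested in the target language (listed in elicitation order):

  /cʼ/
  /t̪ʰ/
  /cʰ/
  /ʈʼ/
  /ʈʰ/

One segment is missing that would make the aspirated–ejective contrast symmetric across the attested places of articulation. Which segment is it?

/t̪ʼ/

place of articulation  aspirated  ejective
dental            t̪ʰ       —       
retroflex         ʈʰ        ʈʼ      
palatal           cʰ        cʼ      
The dental row has no ejective member, so the gap is the ejective dental stop /t̪ʼ/.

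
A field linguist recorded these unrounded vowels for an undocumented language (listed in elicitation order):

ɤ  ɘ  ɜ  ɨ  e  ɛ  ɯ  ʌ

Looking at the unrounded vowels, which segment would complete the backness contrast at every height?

high: front —, central /ɨ/, back /ɯ/.
high-mid: front /e/, central /ɘ/, back /ɤ/.
low-mid: front /ɛ/, central /ɜ/, back /ʌ/.
The high row has no front member, so the gap is the high front unrounded vowel /i/.

/i/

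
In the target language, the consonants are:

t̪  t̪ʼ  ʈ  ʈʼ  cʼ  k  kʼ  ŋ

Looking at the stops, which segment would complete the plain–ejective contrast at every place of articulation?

dental: plain /t̪/, ejective /t̪ʼ/.
retroflex: plain /ʈ/, ejective /ʈʼ/.
palatal: plain —, ejective /cʼ/.
velar: plain /k/, ejective /kʼ/.
The palatal row has no plain member, so the gap is the plain palatal stop /c/.

/c/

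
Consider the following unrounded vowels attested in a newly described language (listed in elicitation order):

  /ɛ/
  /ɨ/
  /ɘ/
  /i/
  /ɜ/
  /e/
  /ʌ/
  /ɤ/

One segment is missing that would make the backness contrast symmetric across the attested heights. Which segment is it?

/ɯ/

height            front     central   back    
high              i         ɨ         —       
high-mid          e         ɘ         ɤ       
low-mid           ɛ         ɜ         ʌ       
The high row has no back member, so the gap is the high back unrounded vowel /ɯ/.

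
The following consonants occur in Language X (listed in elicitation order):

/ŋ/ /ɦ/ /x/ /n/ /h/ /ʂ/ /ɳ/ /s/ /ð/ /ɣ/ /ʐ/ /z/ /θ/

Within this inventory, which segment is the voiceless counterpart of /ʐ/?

/ʂ/

/ʐ/ is a voiced retroflex fricative.
The voiceless counterpart is a voiceless retroflex fricative — in this inventory, /ʂ/.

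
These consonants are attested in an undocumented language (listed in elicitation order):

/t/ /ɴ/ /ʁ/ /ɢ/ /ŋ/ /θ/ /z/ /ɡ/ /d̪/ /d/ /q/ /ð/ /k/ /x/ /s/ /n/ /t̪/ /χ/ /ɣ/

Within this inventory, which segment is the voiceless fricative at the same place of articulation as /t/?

/t/ is a voiceless alveolar stop.
The voiceless fricative at the same place is a voiceless alveolar fricative — in this inventory, /s/.

/s/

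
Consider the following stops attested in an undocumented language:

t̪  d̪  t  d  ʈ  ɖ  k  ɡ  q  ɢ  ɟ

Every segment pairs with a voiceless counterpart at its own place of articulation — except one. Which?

/ɟ/

Dental: /t̪/ ~ /d̪/
Alveolar: /t/ ~ /d/
Retroflex: /ʈ/ ~ /ɖ/
Velar: /k/ ~ /ɡ/
Uvular: /q/ ~ /ɢ/
Palatal: only /ɟ/ (voiced); no voiceless partner.
So /ɟ/ is the unpaired segment.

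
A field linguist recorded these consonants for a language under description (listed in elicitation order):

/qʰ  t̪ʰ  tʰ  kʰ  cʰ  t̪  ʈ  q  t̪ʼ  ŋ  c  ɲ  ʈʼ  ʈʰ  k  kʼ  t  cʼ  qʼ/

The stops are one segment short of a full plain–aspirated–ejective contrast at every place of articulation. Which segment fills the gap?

dental: plain /t̪/, aspirated /t̪ʰ/, ejective /t̪ʼ/.
alveolar: plain /t/, aspirated /tʰ/, ejective —.
retroflex: plain /ʈ/, aspirated /ʈʰ/, ejective /ʈʼ/.
palatal: plain /c/, aspirated /cʰ/, ejective /cʼ/.
velar: plain /k/, aspirated /kʰ/, ejective /kʼ/.
uvular: plain /q/, aspirated /qʰ/, ejective /qʼ/.
The alveolar row has no ejective member, so the gap is the ejective alveolar stop /tʼ/.

/tʼ/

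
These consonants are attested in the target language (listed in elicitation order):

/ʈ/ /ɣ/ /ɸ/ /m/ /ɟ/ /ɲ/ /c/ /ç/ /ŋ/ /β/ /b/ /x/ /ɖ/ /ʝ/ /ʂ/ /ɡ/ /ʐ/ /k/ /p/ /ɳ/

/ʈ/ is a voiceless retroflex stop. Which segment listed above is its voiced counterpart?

/ɖ/

The voiced counterpart is a voiced retroflex stop — in this inventory, /ɖ/.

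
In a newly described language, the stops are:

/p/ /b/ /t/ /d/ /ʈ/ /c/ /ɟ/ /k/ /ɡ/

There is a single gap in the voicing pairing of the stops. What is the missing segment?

place of articulation  voiceless  voiced  
bilabial          p         b       
alveolar          t         d       
retroflex         ʈ         —       
palatal           c         ɟ       
velar             k         ɡ       
The retroflex row has no voiced member, so the gap is the voiced retroflex stop /ɖ/.

/ɖ/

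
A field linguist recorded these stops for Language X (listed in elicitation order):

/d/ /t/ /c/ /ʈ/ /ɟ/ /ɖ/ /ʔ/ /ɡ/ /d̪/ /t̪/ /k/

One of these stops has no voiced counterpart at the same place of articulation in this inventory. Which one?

/ʔ/

Dental: /t̪/ ~ /d̪/
Alveolar: /t/ ~ /d/
Retroflex: /ʈ/ ~ /ɖ/
Palatal: /c/ ~ /ɟ/
Velar: /k/ ~ /ɡ/
Glottal: only /ʔ/ (voiceless); no voiced partner.
So /ʔ/ is the unpaired segment.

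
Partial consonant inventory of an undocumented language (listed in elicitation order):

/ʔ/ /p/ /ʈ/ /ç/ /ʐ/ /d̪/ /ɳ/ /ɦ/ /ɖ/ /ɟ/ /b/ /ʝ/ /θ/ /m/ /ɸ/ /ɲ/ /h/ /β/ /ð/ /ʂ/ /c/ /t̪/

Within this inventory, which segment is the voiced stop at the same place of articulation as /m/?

/m/ is a bilabial nasal.
The voiced stop at the same place is a voiced bilabial stop — in this inventory, /b/.

/b/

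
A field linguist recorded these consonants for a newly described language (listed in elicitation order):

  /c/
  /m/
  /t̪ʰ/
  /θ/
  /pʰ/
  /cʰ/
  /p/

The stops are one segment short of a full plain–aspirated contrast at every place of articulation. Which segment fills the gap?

/t̪/

place of articulation  plain     aspirated
bilabial          p         pʰ      
dental            —         t̪ʰ     
palatal           c         cʰ      
The dental row has no plain member, so the gap is the plain dental stop /t̪/.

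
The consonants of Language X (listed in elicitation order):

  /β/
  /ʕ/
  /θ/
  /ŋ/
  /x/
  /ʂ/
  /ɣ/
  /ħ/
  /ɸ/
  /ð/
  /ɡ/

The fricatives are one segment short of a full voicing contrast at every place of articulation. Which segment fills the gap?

Voiceless: /ɸ/ (bilabial), /θ/ (dental), /ʂ/ (retroflex), /x/ (velar), /ħ/ (pharyngeal).
Voiced: /β/ (bilabial), /ð/ (dental), /ɣ/ (velar), /ʕ/ (pharyngeal).
The retroflex row has no voiced member, so the gap is the voiced retroflex fricative /ʐ/.

/ʐ/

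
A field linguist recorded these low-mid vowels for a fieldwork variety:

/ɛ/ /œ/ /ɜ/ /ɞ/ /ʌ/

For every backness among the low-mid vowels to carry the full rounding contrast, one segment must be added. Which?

/ɔ/

Unrounded: /ɛ/ (front), /ɜ/ (central), /ʌ/ (back).
Rounded: /œ/ (front), /ɞ/ (central).
The back row has no rounded member, so the gap is the back rounded vowel /ɔ/.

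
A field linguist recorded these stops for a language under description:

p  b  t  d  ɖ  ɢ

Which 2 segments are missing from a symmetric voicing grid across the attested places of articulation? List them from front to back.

bilabial: voiceless /p/, voiced /b/.
alveolar: voiceless /t/, voiced /d/.
retroflex: voiceless —, voiced /ɖ/.
uvular: voiceless —, voiced /ɢ/.
Gaps, from front to back: retroflex lacks voiceless (/ʈ/); uvular lacks voiceless (/q/).

/ʈ/, /q/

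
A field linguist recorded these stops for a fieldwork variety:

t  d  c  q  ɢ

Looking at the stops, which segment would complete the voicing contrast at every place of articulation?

/ɟ/

Voiceless: /t/ (alveolar), /c/ (palatal), /q/ (uvular).
Voiced: /d/ (alveolar), /ɢ/ (uvular).
The palatal row has no voiced member, so the gap is the voiced palatal stop /ɟ/.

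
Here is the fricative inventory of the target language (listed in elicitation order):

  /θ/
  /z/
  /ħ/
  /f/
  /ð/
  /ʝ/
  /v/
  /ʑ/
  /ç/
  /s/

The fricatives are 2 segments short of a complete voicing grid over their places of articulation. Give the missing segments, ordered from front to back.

/ɕ/, /ʕ/

labiodental: voiceless /f/, voiced /v/.
dental: voiceless /θ/, voiced /ð/.
alveolar: voiceless /s/, voiced /z/.
alveolo-palatal: voiceless —, voiced /ʑ/.
palatal: voiceless /ç/, voiced /ʝ/.
pharyngeal: voiceless /ħ/, voiced —.
Gaps, from front to back: alveolo-palatal lacks voiceless (/ɕ/); pharyngeal lacks voiced (/ʕ/).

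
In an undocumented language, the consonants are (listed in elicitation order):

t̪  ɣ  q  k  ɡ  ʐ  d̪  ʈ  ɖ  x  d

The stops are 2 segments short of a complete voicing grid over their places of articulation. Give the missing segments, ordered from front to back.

dental: voiceless /t̪/, voiced /d̪/.
alveolar: voiceless —, voiced /d/.
retroflex: voiceless /ʈ/, voiced /ɖ/.
velar: voiceless /k/, voiced /ɡ/.
uvular: voiceless /q/, voiced —.
Gaps, from front to back: alveolar lacks voiceless (/t/); uvular lacks voiced (/ɢ/).

/t/, /ɢ/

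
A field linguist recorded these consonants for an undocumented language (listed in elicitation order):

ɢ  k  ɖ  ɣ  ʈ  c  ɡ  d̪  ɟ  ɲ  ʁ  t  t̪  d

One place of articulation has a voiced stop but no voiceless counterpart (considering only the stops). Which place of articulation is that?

uvular

dental: voiceless /t̪/, voiced /d̪/.
alveolar: voiceless /t/, voiced /d/.
retroflex: voiceless /ʈ/, voiced /ɖ/.
palatal: voiceless /c/, voiced /ɟ/.
velar: voiceless /k/, voiced /ɡ/.
uvular: voiceless —, voiced /ɢ/.
Every place of articulation has a voiceless member except uvular, where /q/ would be expected.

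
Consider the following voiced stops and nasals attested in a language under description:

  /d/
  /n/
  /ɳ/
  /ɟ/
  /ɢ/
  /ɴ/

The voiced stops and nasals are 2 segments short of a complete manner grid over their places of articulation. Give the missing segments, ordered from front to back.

/ɖ/, /ɲ/

place of articulation  oral stop  nasal   
alveolar          d         n       
retroflex         —         ɳ       
palatal           ɟ         —       
uvular            ɢ         ɴ       
Gaps, from front to back: retroflex lacks oral stop (/ɖ/); palatal lacks nasal (/ɲ/).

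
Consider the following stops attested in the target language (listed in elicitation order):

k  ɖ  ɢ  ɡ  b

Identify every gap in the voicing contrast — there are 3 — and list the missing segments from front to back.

/p/, /ʈ/, /q/

Voiceless: /k/ (velar).
Voiced: /b/ (bilabial), /ɖ/ (retroflex), /ɡ/ (velar), /ɢ/ (uvular).
Gaps, from front to back: bilabial lacks voiceless (/p/); retroflex lacks voiceless (/ʈ/); uvular lacks voiceless (/q/).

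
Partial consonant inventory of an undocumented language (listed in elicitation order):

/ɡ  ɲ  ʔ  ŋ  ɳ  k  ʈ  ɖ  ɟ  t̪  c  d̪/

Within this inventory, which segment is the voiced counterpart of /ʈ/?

/ʈ/ is a voiceless retroflex stop.
The voiced counterpart is a voiced retroflex stop — in this inventory, /ɖ/.

/ɖ/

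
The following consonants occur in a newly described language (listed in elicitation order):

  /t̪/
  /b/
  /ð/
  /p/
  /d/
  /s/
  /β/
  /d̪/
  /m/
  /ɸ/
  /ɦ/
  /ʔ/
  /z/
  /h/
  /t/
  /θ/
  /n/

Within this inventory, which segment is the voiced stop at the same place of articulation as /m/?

/m/ is a bilabial nasal.
The voiced stop at the same place is a voiced bilabial stop — in this inventory, /b/.

/b/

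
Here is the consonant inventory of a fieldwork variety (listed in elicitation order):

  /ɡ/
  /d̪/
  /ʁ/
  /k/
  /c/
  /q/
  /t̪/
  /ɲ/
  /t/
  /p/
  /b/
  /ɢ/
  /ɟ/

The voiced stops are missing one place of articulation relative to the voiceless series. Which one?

alveolar

place of articulation  voiceless  voiced  
bilabial          p         b       
dental            t̪        d̪      
alveolar          t         —       
palatal           c         ɟ       
velar             k         ɡ       
uvular            q         ɢ       
Every place of articulation has a voiced member except alveolar, where /d/ would be expected.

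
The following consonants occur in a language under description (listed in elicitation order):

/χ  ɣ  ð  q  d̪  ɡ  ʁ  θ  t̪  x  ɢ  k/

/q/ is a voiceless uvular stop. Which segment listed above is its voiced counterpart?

The voiced counterpart is a voiced uvular stop — in this inventory, /ɢ/.

/ɢ/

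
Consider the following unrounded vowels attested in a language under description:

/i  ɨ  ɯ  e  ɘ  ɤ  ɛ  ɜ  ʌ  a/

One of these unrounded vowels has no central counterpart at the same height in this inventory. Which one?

/a/

High: /i/ ~ /ɨ/ ~ /ɯ/
High-mid: /e/ ~ /ɘ/ ~ /ɤ/
Low-mid: /ɛ/ ~ /ɜ/ ~ /ʌ/
Low: only /a/ (front); no central partner.
So /a/ is the unpaired segment.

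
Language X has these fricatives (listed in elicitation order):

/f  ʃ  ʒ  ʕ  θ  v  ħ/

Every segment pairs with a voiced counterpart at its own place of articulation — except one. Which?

/θ/

Labiodental: /f/ ~ /v/
Postalveolar: /ʃ/ ~ /ʒ/
Pharyngeal: /ħ/ ~ /ʕ/
Dental: only /θ/ (voiceless); no voiced partner.
So /θ/ is the unpaired segment.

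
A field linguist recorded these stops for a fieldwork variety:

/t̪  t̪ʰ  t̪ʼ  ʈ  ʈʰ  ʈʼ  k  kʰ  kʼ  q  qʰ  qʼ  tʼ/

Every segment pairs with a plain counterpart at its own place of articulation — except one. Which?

/tʼ/

Dental: /t̪/ ~ /t̪ʰ/ ~ /t̪ʼ/
Retroflex: /ʈ/ ~ /ʈʰ/ ~ /ʈʼ/
Velar: /k/ ~ /kʰ/ ~ /kʼ/
Uvular: /q/ ~ /qʰ/ ~ /qʼ/
Alveolar: only /tʼ/ (ejective); no plain partner.
So /tʼ/ is the unpaired segment.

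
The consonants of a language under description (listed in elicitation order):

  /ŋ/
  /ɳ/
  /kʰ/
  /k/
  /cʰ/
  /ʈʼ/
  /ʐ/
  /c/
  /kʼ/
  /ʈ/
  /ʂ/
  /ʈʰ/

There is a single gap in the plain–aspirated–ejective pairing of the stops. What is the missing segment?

retroflex: plain /ʈ/, aspirated /ʈʰ/, ejective /ʈʼ/.
palatal: plain /c/, aspirated /cʰ/, ejective —.
velar: plain /k/, aspirated /kʰ/, ejective /kʼ/.
The palatal row has no ejective member, so the gap is the ejective palatal stop /cʼ/.

/cʼ/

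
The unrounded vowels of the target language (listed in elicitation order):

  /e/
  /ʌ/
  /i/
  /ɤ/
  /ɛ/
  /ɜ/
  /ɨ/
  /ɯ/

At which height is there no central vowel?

Front: /i/ (high), /e/ (high-mid), /ɛ/ (low-mid).
Central: /ɨ/ (high), /ɜ/ (low-mid).
Back: /ɯ/ (high), /ɤ/ (high-mid), /ʌ/ (low-mid).
Every height has a central member except high-mid, where /ɘ/ would be expected.

high-mid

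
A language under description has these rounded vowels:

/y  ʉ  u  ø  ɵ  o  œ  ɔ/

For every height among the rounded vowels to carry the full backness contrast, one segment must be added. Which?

height            front     central   back    
high              y         ʉ         u       
high-mid          ø         ɵ         o       
low-mid           œ         —         ɔ       
The low-mid row has no central member, so the gap is the low-mid central rounded vowel /ɞ/.

/ɞ/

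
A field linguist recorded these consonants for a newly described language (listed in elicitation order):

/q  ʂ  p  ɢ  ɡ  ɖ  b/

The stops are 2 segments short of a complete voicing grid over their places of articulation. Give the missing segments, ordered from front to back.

/ʈ/, /k/

place of articulation  voiceless  voiced  
bilabial          p         b       
retroflex         —         ɖ       
velar             —         ɡ       
uvular            q         ɢ       
Gaps, from front to back: retroflex lacks voiceless (/ʈ/); velar lacks voiceless (/k/).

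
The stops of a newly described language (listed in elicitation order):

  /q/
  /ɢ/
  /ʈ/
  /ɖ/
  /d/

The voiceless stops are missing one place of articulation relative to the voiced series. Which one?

place of articulation  voiceless  voiced  
alveolar          —         d       
retroflex         ʈ         ɖ       
uvular            q         ɢ       
Every place of articulation has a voiceless member except alveolar, where /t/ would be expected.

alveolar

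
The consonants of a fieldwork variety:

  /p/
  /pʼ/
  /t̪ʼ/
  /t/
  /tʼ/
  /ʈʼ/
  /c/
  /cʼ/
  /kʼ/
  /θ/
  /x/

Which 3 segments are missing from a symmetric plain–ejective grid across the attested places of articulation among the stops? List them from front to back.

/t̪/, /ʈ/, /k/

Plain: /p/ (bilabial), /t/ (alveolar), /c/ (palatal).
Ejective: /pʼ/ (bilabial), /t̪ʼ/ (dental), /tʼ/ (alveolar), /ʈʼ/ (retroflex), /cʼ/ (palatal), /kʼ/ (velar).
Gaps, from front to back: dental lacks plain (/t̪/); retroflex lacks plain (/ʈ/); velar lacks plain (/k/).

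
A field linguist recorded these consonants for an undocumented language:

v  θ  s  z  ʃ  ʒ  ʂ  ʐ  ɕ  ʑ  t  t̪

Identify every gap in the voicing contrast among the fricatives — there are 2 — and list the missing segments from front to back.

Voiceless: /θ/ (dental), /s/ (alveolar), /ʃ/ (postalveolar), /ʂ/ (retroflex), /ɕ/ (alveolo-palatal).
Voiced: /v/ (labiodental), /z/ (alveolar), /ʒ/ (postalveolar), /ʐ/ (retroflex), /ʑ/ (alveolo-palatal).
Gaps, from front to back: labiodental lacks voiceless (/f/); dental lacks voiced (/ð/).

/f/, /ð/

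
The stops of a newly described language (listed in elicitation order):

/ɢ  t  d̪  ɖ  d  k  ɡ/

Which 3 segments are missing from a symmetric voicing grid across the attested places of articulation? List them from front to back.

Voiceless: /t/ (alveolar), /k/ (velar).
Voiced: /d̪/ (dental), /d/ (alveolar), /ɖ/ (retroflex), /ɡ/ (velar), /ɢ/ (uvular).
Gaps, from front to back: dental lacks voiceless (/t̪/); retroflex lacks voiceless (/ʈ/); uvular lacks voiceless (/q/).

/t̪/, /ʈ/, /q/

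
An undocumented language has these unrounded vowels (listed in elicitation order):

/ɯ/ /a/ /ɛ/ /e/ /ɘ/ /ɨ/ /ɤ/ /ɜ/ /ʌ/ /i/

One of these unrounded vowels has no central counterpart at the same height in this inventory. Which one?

High: /i/ ~ /ɨ/ ~ /ɯ/
High-mid: /e/ ~ /ɘ/ ~ /ɤ/
Low-mid: /ɛ/ ~ /ɜ/ ~ /ʌ/
Low: only /a/ (front); no central partner.
So /a/ is the unpaired segment.

/a/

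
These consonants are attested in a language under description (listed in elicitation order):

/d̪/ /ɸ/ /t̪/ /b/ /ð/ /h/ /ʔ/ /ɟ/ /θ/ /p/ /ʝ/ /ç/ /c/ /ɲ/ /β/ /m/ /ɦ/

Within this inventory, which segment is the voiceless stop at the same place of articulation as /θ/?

/t̪/

/θ/ is a voiceless dental fricative.
The voiceless stop at the same place is a voiceless dental stop — in this inventory, /t̪/.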